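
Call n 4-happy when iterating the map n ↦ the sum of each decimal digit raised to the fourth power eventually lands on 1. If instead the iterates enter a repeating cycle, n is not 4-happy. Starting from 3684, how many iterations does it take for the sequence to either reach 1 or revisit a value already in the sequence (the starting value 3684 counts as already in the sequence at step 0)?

11

3684 → 3⁴ + 6⁴ + 8⁴ + 4⁴ = 81 + 1296 + 4096 + 256 = 5729
5729 → 5⁴ + 7⁴ + 2⁴ + 9⁴ = 625 + 2401 + 16 + 6561 = 9603
9603 → 9⁴ + 6⁴ + 0⁴ + 3⁴ = 6561 + 1296 + 0 + 81 = 7938
7938 → 7⁴ + 9⁴ + 3⁴ + 8⁴ = 2401 + 6561 + 81 + 4096 = 13139
13139 → 1⁴ + 3⁴ + 1⁴ + 3⁴ + 9⁴ = 1 + 81 + 1 + 81 + 6561 = 6725
6725 → 6⁴ + 7⁴ + 2⁴ + 5⁴ = 1296 + 2401 + 16 + 625 = 4338
4338 → 4⁴ + 3⁴ + 3⁴ + 8⁴ = 256 + 81 + 81 + 4096 = 4514
4514 → 4⁴ + 5⁴ + 1⁴ + 4⁴ = 256 + 625 + 1 + 256 = 1138
1138 → 1⁴ + 1⁴ + 3⁴ + 8⁴ = 1 + 1 + 81 + 4096 = 4179
4179 → 4⁴ + 1⁴ + 7⁴ + 9⁴ = 256 + 1 + 2401 + 6561 = 9219
9219 → 9⁴ + 2⁴ + 1⁴ + 9⁴ = 6561 + 16 + 1 + 6561 = 13139  — 13139 repeats.
That took 11 steps.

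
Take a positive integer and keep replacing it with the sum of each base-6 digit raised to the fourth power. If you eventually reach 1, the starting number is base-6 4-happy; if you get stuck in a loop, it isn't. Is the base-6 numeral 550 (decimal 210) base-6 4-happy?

210 = (5,5,0)_6 → 1250
1250 = (5,4,4,2)_6 → 1153
1153 = (5,2,0,1)_6 → 642
642 = (2,5,5,0)_6 → 1266
1266 = (5,5,1,0)_6 → 1251
1251 = (5,4,4,3)_6 → 1218
1218 = (5,3,5,0)_6 → 1331
1331 = (1,0,0,5,5)_6 → 1251  — 1251 already seen; the sequence cycles without reaching 1.

not base-6 4-happy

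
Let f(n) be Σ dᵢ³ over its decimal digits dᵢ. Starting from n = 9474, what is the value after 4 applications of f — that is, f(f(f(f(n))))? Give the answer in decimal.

9474 → 1200
1200 → 9
9 → 729
729 → 1080

1080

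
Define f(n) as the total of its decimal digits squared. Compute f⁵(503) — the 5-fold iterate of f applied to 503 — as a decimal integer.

503 → 5² + 0² + 3² = 25 + 0 + 9 = 34
34 → 3² + 4² = 9 + 16 = 25
25 → 2² + 5² = 4 + 25 = 29
29 → 2² + 9² = 4 + 81 = 85
85 → 8² + 5² = 64 + 25 = 89

89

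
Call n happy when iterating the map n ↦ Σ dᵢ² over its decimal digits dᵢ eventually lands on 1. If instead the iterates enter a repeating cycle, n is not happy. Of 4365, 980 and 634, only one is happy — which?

4365

4365: 4365 → 86 → 100 → 1  — reaches 1 (happy)
980: 980 → 145 → 42 → 20 → 4 → 16 → 37 → 58 → 89 → 145  — repeats 145 (not happy)
634: 634 → 61 → 37 → 58 → 89 → 145 → 42 → 20 → 4 → 16 → 37  — repeats 37 (not happy)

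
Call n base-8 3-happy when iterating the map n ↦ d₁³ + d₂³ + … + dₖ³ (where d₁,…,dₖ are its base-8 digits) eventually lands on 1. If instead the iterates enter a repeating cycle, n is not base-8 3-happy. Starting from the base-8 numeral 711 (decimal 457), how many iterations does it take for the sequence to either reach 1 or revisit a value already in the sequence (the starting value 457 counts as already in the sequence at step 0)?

6

457 = (7,1,1)_8 → 7³ + 1³ + 1³ = 343 + 1 + 1 = 345
345 = (5,3,1)_8 → 5³ + 3³ + 1³ = 125 + 27 + 1 = 153
153 = (2,3,1)_8 → 2³ + 3³ + 1³ = 8 + 27 + 1 = 36
36 = (4,4)_8 → 4³ + 4³ = 64 + 64 = 128
128 = (2,0,0)_8 → 2³ + 0³ + 0³ = 8 + 0 + 0 = 8
8 = (1,0)_8 → 1³ + 0³ = 1 + 0 = 1  — reached 1.
That took 6 steps.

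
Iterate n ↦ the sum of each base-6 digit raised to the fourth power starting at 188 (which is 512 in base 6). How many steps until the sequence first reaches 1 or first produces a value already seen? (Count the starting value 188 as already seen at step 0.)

188 = (5,1,2)_6 → 642
642 = (2,5,5,0)_6 → 1266
1266 = (5,5,1,0)_6 → 1251
1251 = (5,4,4,3)_6 → 1218
1218 = (5,3,5,0)_6 → 1331
1331 = (1,0,0,5,5)_6 → 1251  — 1251 repeats.
That took 6 steps.

6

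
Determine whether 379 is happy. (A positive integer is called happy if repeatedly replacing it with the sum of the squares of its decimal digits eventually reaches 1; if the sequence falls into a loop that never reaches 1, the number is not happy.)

379 → 3² + 7² + 9² = 139
139 → 1² + 3² + 9² = 91
91 → 9² + 1² = 82
82 → 8² + 2² = 68
68 → 6² + 8² = 100
100 → 1² + 0² + 0² = 1  — reached 1.

happy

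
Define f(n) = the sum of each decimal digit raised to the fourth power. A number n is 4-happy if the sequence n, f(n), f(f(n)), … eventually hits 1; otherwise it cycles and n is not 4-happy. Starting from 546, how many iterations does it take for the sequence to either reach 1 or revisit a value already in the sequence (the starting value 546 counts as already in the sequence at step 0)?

12

546 → 5⁴ + 4⁴ + 6⁴ = 2177
2177 → 2⁴ + 1⁴ + 7⁴ + 7⁴ = 4819
4819 → 4⁴ + 8⁴ + 1⁴ + 9⁴ = 10914
10914 → 1⁴ + 0⁴ + 9⁴ + 1⁴ + 4⁴ = 6819
6819 → 6⁴ + 8⁴ + 1⁴ + 9⁴ = 11954
11954 → 1⁴ + 1⁴ + 9⁴ + 5⁴ + 4⁴ = 7444
7444 → 7⁴ + 4⁴ + 4⁴ + 4⁴ = 3169
3169 → 3⁴ + 1⁴ + 6⁴ + 9⁴ = 7939
7939 → 7⁴ + 9⁴ + 3⁴ + 9⁴ = 15604
15604 → 1⁴ + 5⁴ + 6⁴ + 0⁴ + 4⁴ = 2178
2178 → 2⁴ + 1⁴ + 7⁴ + 8⁴ = 6514
6514 → 6⁴ + 5⁴ + 1⁴ + 4⁴ = 2178  — 2178 repeats.
That took 12 steps.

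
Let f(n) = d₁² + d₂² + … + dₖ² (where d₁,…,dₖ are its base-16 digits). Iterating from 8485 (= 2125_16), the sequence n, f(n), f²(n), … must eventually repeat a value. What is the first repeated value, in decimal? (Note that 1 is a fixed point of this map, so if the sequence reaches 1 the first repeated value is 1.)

1

8485 = (2,1,2,5)_16 → 2² + 1² + 2² + 5² = 4 + 1 + 4 + 25 = 34
34 = (2,2)_16 → 2² + 2² = 4 + 4 = 8
8 = (8)_16 → 8² = 64
64 = (4,0)_16 → 4² + 0² = 16 + 0 = 16
16 = (1,0)_16 → 1² + 0² = 1 + 0 = 1  — reached the fixed point 1.
1 → 1, so 1 is the first repeated value.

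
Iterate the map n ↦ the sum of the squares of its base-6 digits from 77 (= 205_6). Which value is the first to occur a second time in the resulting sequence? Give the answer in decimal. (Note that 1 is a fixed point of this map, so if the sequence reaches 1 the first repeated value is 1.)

77 = (2,0,5)_6 → 2² + 0² + 5² = 29
29 = (4,5)_6 → 4² + 5² = 41
41 = (1,0,5)_6 → 1² + 0² + 5² = 26
26 = (4,2)_6 → 4² + 2² = 20
20 = (3,2)_6 → 3² + 2² = 13
13 = (2,1)_6 → 2² + 1² = 5
5 = (5)_6 → 5² = 25
25 = (4,1)_6 → 4² + 1² = 17
17 = (2,5)_6 → 2² + 5² = 29  — 29 already appeared earlier.

29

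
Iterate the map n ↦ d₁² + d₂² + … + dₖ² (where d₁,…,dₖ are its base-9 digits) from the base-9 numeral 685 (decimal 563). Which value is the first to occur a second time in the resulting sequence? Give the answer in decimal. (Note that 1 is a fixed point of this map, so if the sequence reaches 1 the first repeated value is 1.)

563 = (6,8,5)_9 → 6² + 8² + 5² = 125
125 = (1,4,8)_9 → 1² + 4² + 8² = 81
81 = (1,0,0)_9 → 1² + 0² + 0² = 1  — reached the fixed point 1.
1 → 1, so 1 is the first repeated value.

1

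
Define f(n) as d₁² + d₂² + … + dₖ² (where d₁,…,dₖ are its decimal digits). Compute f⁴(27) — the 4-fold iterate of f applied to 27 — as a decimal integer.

29

27 → 53
53 → 34
34 → 25
25 → 29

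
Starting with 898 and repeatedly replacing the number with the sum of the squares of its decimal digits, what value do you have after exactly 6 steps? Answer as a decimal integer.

898 → 209
209 → 85
85 → 89
89 → 145
145 → 42
42 → 20

20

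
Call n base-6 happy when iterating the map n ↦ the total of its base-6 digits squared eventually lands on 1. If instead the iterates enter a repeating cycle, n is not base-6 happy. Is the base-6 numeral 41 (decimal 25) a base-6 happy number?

not base-6 happy

25 = (4,1)_6 → 4² + 1² = 17
17 = (2,5)_6 → 2² + 5² = 29
29 = (4,5)_6 → 4² + 5² = 41
41 = (1,0,5)_6 → 1² + 0² + 5² = 26
26 = (4,2)_6 → 4² + 2² = 20
20 = (3,2)_6 → 3² + 2² = 13
13 = (2,1)_6 → 2² + 1² = 5
5 = (5)_6 → 5² = 25  — 25 already seen; the sequence cycles without reaching 1.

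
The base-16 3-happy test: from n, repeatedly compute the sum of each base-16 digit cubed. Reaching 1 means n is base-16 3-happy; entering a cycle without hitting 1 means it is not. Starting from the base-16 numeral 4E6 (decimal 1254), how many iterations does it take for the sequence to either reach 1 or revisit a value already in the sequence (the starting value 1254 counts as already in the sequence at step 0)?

1254 = (4,14,6)_16 → 4³ + 14³ + 6³ = 3024
3024 = (11,13,0)_16 → 11³ + 13³ + 0³ = 3528
3528 = (13,12,8)_16 → 13³ + 12³ + 8³ = 4437
4437 = (1,1,5,5)_16 → 1³ + 1³ + 5³ + 5³ = 252
252 = (15,12)_16 → 15³ + 12³ = 5103
5103 = (1,3,14,15)_16 → 1³ + 3³ + 14³ + 15³ = 6147
6147 = (1,8,0,3)_16 → 1³ + 8³ + 0³ + 3³ = 540
540 = (2,1,12)_16 → 2³ + 1³ + 12³ = 1737
1737 = (6,12,9)_16 → 6³ + 12³ + 9³ = 2673
2673 = (10,7,1)_16 → 10³ + 7³ + 1³ = 1344
1344 = (5,4,0)_16 → 5³ + 4³ + 0³ = 189
189 = (11,13)_16 → 11³ + 13³ = 3528  — 3528 repeats.
That took 12 steps.

12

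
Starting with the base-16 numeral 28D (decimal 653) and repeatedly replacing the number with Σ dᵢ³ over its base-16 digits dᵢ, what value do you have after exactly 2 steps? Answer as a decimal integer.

3926

653 = (2,8,13)_16 → 2³ + 8³ + 13³ = 8 + 512 + 2197 = 2717
2717 = (10,9,13)_16 → 10³ + 9³ + 13³ = 1000 + 729 + 2197 = 3926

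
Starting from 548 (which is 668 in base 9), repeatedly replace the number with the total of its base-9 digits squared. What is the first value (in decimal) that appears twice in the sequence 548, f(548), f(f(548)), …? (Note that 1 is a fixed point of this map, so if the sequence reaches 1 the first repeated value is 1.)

50

548 = (6,6,8)_9 → 6² + 6² + 8² = 136
136 = (1,6,1)_9 → 1² + 6² + 1² = 38
38 = (4,2)_9 → 4² + 2² = 20
20 = (2,2)_9 → 2² + 2² = 8
8 = (8)_9 → 8² = 64
64 = (7,1)_9 → 7² + 1² = 50
50 = (5,5)_9 → 5² + 5² = 50  — 50 already appeared earlier.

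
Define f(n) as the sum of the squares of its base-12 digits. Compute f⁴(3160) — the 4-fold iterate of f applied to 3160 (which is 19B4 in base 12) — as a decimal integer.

82

3160 = (1,9,11,4)_12 → 1² + 9² + 11² + 4² = 1 + 81 + 121 + 16 = 219
219 = (1,6,3)_12 → 1² + 6² + 3² = 1 + 36 + 9 = 46
46 = (3,10)_12 → 3² + 10² = 9 + 100 = 109
109 = (9,1)_12 → 9² + 1² = 81 + 1 = 82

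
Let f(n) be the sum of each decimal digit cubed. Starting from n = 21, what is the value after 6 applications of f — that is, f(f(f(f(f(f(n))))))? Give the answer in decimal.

153

21 → 9
9 → 729
729 → 1080
1080 → 513
513 → 153
153 → 153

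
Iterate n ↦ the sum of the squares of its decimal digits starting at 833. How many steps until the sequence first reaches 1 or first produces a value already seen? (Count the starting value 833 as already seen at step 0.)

4

833 → 8² + 3² + 3² = 64 + 9 + 9 = 82
82 → 8² + 2² = 64 + 4 = 68
68 → 6² + 8² = 36 + 64 = 100
100 → 1² + 0² + 0² = 1 + 0 + 0 = 1  — reached 1.
That took 4 steps.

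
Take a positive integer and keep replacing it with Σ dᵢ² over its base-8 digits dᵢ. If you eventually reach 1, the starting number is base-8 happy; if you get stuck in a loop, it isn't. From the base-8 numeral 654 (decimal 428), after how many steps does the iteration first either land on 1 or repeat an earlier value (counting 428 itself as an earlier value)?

428 = (6,5,4)_8 → 77
77 = (1,1,5)_8 → 27
27 = (3,3)_8 → 18
18 = (2,2)_8 → 8
8 = (1,0)_8 → 1  — reached 1.
That took 5 steps.

5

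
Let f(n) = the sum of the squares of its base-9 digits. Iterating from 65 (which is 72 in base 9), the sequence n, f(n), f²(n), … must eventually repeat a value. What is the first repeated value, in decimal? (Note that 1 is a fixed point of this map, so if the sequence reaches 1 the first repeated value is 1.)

65

65 = (7,2)_9 → 7² + 2² = 49 + 4 = 53
53 = (5,8)_9 → 5² + 8² = 25 + 64 = 89
89 = (1,0,8)_9 → 1² + 0² + 8² = 1 + 0 + 64 = 65  — 65 already appeared earlier.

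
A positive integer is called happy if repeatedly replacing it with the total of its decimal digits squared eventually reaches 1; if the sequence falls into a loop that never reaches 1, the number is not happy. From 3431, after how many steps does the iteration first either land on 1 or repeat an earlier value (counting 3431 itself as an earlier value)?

14

3431 → 3² + 4² + 3² + 1² = 35
35 → 3² + 5² = 34
34 → 3² + 4² = 25
25 → 2² + 5² = 29
29 → 2² + 9² = 85
85 → 8² + 5² = 89
89 → 8² + 9² = 145
145 → 1² + 4² + 5² = 42
42 → 4² + 2² = 20
20 → 2² + 0² = 4
4 → 4² = 16
16 → 1² + 6² = 37
37 → 3² + 7² = 58
58 → 5² + 8² = 89  — 89 repeats.
That took 14 steps.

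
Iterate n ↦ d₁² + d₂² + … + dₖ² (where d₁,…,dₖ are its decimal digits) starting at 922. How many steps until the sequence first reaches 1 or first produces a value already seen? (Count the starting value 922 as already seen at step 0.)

9

922 → 9² + 2² + 2² = 81 + 4 + 4 = 89
89 → 8² + 9² = 64 + 81 = 145
145 → 1² + 4² + 5² = 1 + 16 + 25 = 42
42 → 4² + 2² = 16 + 4 = 20
20 → 2² + 0² = 4 + 0 = 4
4 → 4² = 16
16 → 1² + 6² = 1 + 36 = 37
37 → 3² + 7² = 9 + 49 = 58
58 → 5² + 8² = 25 + 64 = 89  — 89 repeats.
That took 9 steps.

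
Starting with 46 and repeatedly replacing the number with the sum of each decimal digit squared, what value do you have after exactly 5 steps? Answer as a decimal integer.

46 → 52
52 → 29
29 → 85
85 → 89
89 → 145

145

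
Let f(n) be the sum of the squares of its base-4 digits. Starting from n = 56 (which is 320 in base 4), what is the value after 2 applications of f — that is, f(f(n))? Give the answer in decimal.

10

56 = (3,2,0)_4 → 13
13 = (3,1)_4 → 10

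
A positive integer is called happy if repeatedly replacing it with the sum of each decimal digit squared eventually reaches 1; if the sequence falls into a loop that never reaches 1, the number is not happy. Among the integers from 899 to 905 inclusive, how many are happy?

899: 899 → 226 → 44 → 32 → 13 → 10 → 1  — happy
900: 900 → 81 → 65 → 61 → 37 → 58 → 89 → 145 → 42 → 20 → 4 → 16 → 37  — not happy
901: 901 → 82 → 68 → 100 → 1  — happy
902: 902 → 85 → 89 → 145 → 42 → 20 → 4 → 16 → 37 → 58 → 89  — not happy
903: 903 → 90 → 81 → 65 → 61 → 37 → 58 → 89 → 145 → 42 → 20 → 4 → 16 → 37  — not happy
904: 904 → 97 → 130 → 10 → 1  — happy
905: 905 → 106 → 37 → 58 → 89 → 145 → 42 → 20 → 4 → 16 → 37  — not happy
happy: 899, 901, 904

3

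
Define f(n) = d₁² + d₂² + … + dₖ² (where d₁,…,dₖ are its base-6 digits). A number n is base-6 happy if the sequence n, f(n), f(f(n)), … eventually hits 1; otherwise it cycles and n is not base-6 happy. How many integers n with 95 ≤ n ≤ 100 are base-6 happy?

95: 95 → 38 → 5 → 25 → 17 → 29 → 41 → 26 → 20 → 13 → 5  (repeats 5)
96: 96 → 20 → 13 → 5 → 25 → 17 → 29 → 41 → 26 → 20  (repeats 20)
97: 97 → 21 → 18 → 9 → 10 → 17 → 29 → 41 → 26 → 20 → 13 → 5 → 25 → 17  (repeats 17)
98: 98 → 24 → 16 → 20 → 13 → 5 → 25 → 17 → 29 → 41 → 26 → 20  (repeats 20)
99: 99 → 29 → 41 → 26 → 20 → 13 → 5 → 25 → 17 → 29  (repeats 29)
100: 100 → 36 → 1  (reaches 1)
base-6 happy: 100

1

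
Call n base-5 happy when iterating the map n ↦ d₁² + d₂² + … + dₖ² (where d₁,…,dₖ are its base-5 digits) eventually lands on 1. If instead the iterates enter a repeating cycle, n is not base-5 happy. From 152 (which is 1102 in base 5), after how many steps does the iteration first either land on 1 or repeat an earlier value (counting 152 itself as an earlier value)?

152 = (1,1,0,2)_5 → 1² + 1² + 0² + 2² = 6
6 = (1,1)_5 → 1² + 1² = 2
2 = (2)_5 → 2² = 4
4 = (4)_5 → 4² = 16
16 = (3,1)_5 → 3² + 1² = 10
10 = (2,0)_5 → 2² + 0² = 4  — 4 repeats.
That took 6 steps.

6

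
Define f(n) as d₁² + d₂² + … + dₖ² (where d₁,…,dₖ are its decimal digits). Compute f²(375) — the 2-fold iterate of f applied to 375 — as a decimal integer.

73

375 → 83
83 → 73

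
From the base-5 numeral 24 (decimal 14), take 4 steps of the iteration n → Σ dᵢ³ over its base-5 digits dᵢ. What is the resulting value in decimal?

28

14 = (2,4)_5 → 72
72 = (2,4,2)_5 → 80
80 = (3,1,0)_5 → 28
28 = (1,0,3)_5 → 28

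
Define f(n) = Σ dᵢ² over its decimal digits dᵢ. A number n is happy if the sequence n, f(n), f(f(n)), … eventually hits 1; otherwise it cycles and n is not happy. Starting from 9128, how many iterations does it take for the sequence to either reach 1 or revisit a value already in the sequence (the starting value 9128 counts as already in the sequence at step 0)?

12

9128 → 9² + 1² + 2² + 8² = 81 + 1 + 4 + 64 = 150
150 → 1² + 5² + 0² = 1 + 25 + 0 = 26
26 → 2² + 6² = 4 + 36 = 40
40 → 4² + 0² = 16 + 0 = 16
16 → 1² + 6² = 1 + 36 = 37
37 → 3² + 7² = 9 + 49 = 58
58 → 5² + 8² = 25 + 64 = 89
89 → 8² + 9² = 64 + 81 = 145
145 → 1² + 4² + 5² = 1 + 16 + 25 = 42
42 → 4² + 2² = 16 + 4 = 20
20 → 2² + 0² = 4 + 0 = 4
4 → 4² = 16  — 16 repeats.
That took 12 steps.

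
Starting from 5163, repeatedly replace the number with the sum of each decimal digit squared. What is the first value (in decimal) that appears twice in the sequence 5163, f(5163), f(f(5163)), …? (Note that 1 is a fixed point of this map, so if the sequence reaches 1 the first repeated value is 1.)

89

5163 → 5² + 1² + 6² + 3² = 25 + 1 + 36 + 9 = 71
71 → 7² + 1² = 49 + 1 = 50
50 → 5² + 0² = 25 + 0 = 25
25 → 2² + 5² = 4 + 25 = 29
29 → 2² + 9² = 4 + 81 = 85
85 → 8² + 5² = 64 + 25 = 89
89 → 8² + 9² = 64 + 81 = 145
145 → 1² + 4² + 5² = 1 + 16 + 25 = 42
42 → 4² + 2² = 16 + 4 = 20
20 → 2² + 0² = 4 + 0 = 4
4 → 4² = 16
16 → 1² + 6² = 1 + 36 = 37
37 → 3² + 7² = 9 + 49 = 58
58 → 5² + 8² = 25 + 64 = 89  — 89 already appeared earlier.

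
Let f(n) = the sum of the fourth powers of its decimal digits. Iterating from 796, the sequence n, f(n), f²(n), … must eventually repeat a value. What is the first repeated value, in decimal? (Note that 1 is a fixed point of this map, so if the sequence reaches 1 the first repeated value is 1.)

13139

796 → 7⁴ + 9⁴ + 6⁴ = 10258
10258 → 1⁴ + 0⁴ + 2⁴ + 5⁴ + 8⁴ = 4738
4738 → 4⁴ + 7⁴ + 3⁴ + 8⁴ = 6834
6834 → 6⁴ + 8⁴ + 3⁴ + 4⁴ = 5729
5729 → 5⁴ + 7⁴ + 2⁴ + 9⁴ = 9603
9603 → 9⁴ + 6⁴ + 0⁴ + 3⁴ = 7938
7938 → 7⁴ + 9⁴ + 3⁴ + 8⁴ = 13139
13139 → 1⁴ + 3⁴ + 1⁴ + 3⁴ + 9⁴ = 6725
6725 → 6⁴ + 7⁴ + 2⁴ + 5⁴ = 4338
4338 → 4⁴ + 3⁴ + 3⁴ + 8⁴ = 4514
4514 → 4⁴ + 5⁴ + 1⁴ + 4⁴ = 1138
1138 → 1⁴ + 1⁴ + 3⁴ + 8⁴ = 4179
4179 → 4⁴ + 1⁴ + 7⁴ + 9⁴ = 9219
9219 → 9⁴ + 2⁴ + 1⁴ + 9⁴ = 13139  — 13139 already appeared earlier.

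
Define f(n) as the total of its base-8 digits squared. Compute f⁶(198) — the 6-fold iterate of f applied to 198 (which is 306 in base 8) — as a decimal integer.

198 = (3,0,6)_8 → 3² + 0² + 6² = 45
45 = (5,5)_8 → 5² + 5² = 50
50 = (6,2)_8 → 6² + 2² = 40
40 = (5,0)_8 → 5² + 0² = 25
25 = (3,1)_8 → 3² + 1² = 10
10 = (1,2)_8 → 1² + 2² = 5

5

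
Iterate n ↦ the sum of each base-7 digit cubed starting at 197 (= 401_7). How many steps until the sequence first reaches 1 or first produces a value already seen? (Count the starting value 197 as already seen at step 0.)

197 = (4,0,1)_7 → 4³ + 0³ + 1³ = 65
65 = (1,2,2)_7 → 1³ + 2³ + 2³ = 17
17 = (2,3)_7 → 2³ + 3³ = 35
35 = (5,0)_7 → 5³ + 0³ = 125
125 = (2,3,6)_7 → 2³ + 3³ + 6³ = 251
251 = (5,0,6)_7 → 5³ + 0³ + 6³ = 341
341 = (6,6,5)_7 → 6³ + 6³ + 5³ = 557
557 = (1,4,2,4)_7 → 1³ + 4³ + 2³ + 4³ = 137
137 = (2,5,4)_7 → 2³ + 5³ + 4³ = 197  — 197 repeats.
That took 9 steps.

9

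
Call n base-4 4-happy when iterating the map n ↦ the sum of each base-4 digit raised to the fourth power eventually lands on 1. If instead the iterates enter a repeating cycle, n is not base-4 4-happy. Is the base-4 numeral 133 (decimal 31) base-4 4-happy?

not base-4 4-happy

31 = (1,3,3)_4 → 163
163 = (2,2,0,3)_4 → 113
113 = (1,3,0,1)_4 → 83
83 = (1,1,0,3)_4 → 83  — 83 already seen; the sequence cycles without reaching 1.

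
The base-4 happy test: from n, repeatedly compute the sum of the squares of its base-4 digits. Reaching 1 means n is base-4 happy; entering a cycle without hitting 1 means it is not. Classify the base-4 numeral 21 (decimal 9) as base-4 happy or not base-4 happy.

9 = (2,1)_4 → 2² + 1² = 4 + 1 = 5
5 = (1,1)_4 → 1² + 1² = 1 + 1 = 2
2 = (2)_4 → 2² = 4
4 = (1,0)_4 → 1² + 0² = 1 + 0 = 1  — reached 1.

base-4 happy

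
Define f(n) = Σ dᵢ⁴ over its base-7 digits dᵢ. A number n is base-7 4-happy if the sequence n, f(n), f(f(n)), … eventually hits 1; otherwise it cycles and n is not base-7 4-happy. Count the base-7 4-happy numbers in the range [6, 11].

6: 6 → 1296 → 788 → 288 → 1922 → 1138 → 354 → 258 → 1922  (repeats 1922)
7: 7 → 1  (reaches 1)
8: 8 → 2 → 16 → 32 → 512 → 164 → 178 → 418 → 708 → 98 → 16  (repeats 16)
9: 9 → 17 → 97 → 2593 → 1459 → 963 → 1153 → 803 → 673 → 1923 → 1507 → 913 → 609 → 707 → 97  (repeats 97)
10: 10 → 82 → 882 → 272 → 2002 → 2546 → 1938 → 2258 → 1808 → 1938  (repeats 1938)
11: 11 → 257 → 1251 → 1043 → 97 → 2593 → 1459 → 963 → 1153 → 803 → 673 → 1923 → 1507 → 913 → 609 → 707 → 97  (repeats 97)
base-7 4-happy: 7

1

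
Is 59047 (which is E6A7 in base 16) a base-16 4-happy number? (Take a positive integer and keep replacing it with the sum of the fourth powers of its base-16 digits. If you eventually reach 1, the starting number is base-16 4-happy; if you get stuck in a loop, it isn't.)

59047 = (14,6,10,7)_16 → 14⁴ + 6⁴ + 10⁴ + 7⁴ = 52113
52113 = (12,11,9,1)_16 → 12⁴ + 11⁴ + 9⁴ + 1⁴ = 41939
41939 = (10,3,13,3)_16 → 10⁴ + 3⁴ + 13⁴ + 3⁴ = 38723
38723 = (9,7,4,3)_16 → 9⁴ + 7⁴ + 4⁴ + 3⁴ = 9299
9299 = (2,4,5,3)_16 → 2⁴ + 4⁴ + 5⁴ + 3⁴ = 978
978 = (3,13,2)_16 → 3⁴ + 13⁴ + 2⁴ = 28658
28658 = (6,15,15,2)_16 → 6⁴ + 15⁴ + 15⁴ + 2⁴ = 102562
102562 = (1,9,0,10,2)_16 → 1⁴ + 9⁴ + 0⁴ + 10⁴ + 2⁴ = 16578
16578 = (4,0,12,2)_16 → 4⁴ + 0⁴ + 12⁴ + 2⁴ = 21008
21008 = (5,2,1,0)_16 → 5⁴ + 2⁴ + 1⁴ + 0⁴ = 642
642 = (2,8,2)_16 → 2⁴ + 8⁴ + 2⁴ = 4128
4128 = (1,0,2,0)_16 → 1⁴ + 0⁴ + 2⁴ + 0⁴ = 17
17 = (1,1)_16 → 1⁴ + 1⁴ = 2
2 = (2)_16 → 2⁴ = 16
16 = (1,0)_16 → 1⁴ + 0⁴ = 1  — reached 1.

base-16 4-happy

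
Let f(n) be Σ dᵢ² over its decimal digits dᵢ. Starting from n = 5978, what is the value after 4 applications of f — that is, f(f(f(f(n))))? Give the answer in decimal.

5978 → 5² + 9² + 7² + 8² = 219
219 → 2² + 1² + 9² = 86
86 → 8² + 6² = 100
100 → 1² + 0² + 0² = 1

1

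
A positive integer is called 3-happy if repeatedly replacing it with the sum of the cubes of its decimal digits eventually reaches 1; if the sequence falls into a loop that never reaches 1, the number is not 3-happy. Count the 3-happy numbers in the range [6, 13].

6: 6 → 216 → 225 → 141 → 66 → 432 → 99 → 1458 → 702 → 351 → 153 → 153  — not 3-happy
7: 7 → 343 → 118 → 514 → 190 → 730 → 370 → 370  — not 3-happy
8: 8 → 512 → 134 → 92 → 737 → 713 → 371 → 371  — not 3-happy
9: 9 → 729 → 1080 → 513 → 153 → 153  — not 3-happy
10: 10 → 1  — 3-happy
11: 11 → 2 → 8 → 512 → 134 → 92 → 737 → 713 → 371 → 371  — not 3-happy
12: 12 → 9 → 729 → 1080 → 513 → 153 → 153  — not 3-happy
13: 13 → 28 → 520 → 133 → 55 → 250 → 133  — not 3-happy
3-happy: 10

1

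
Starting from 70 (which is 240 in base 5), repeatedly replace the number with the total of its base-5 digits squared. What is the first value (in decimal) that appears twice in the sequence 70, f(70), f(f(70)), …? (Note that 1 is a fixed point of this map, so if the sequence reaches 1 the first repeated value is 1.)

70 = (2,4,0)_5 → 2² + 4² + 0² = 20
20 = (4,0)_5 → 4² + 0² = 16
16 = (3,1)_5 → 3² + 1² = 10
10 = (2,0)_5 → 2² + 0² = 4
4 = (4)_5 → 4² = 16  — 16 already appeared earlier.

16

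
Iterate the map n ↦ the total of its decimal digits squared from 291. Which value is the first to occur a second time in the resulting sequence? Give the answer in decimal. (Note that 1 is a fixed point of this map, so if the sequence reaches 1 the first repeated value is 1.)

1

291 → 2² + 9² + 1² = 4 + 81 + 1 = 86
86 → 8² + 6² = 64 + 36 = 100
100 → 1² + 0² + 0² = 1 + 0 + 0 = 1  — reached the fixed point 1.
1 → 1, so 1 is the first repeated value.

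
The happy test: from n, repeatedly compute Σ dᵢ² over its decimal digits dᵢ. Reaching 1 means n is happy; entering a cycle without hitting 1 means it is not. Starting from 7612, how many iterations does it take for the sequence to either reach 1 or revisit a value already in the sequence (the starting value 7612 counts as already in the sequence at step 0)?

13

7612 → 7² + 6² + 1² + 2² = 49 + 36 + 1 + 4 = 90
90 → 9² + 0² = 81 + 0 = 81
81 → 8² + 1² = 64 + 1 = 65
65 → 6² + 5² = 36 + 25 = 61
61 → 6² + 1² = 36 + 1 = 37
37 → 3² + 7² = 9 + 49 = 58
58 → 5² + 8² = 25 + 64 = 89
89 → 8² + 9² = 64 + 81 = 145
145 → 1² + 4² + 5² = 1 + 16 + 25 = 42
42 → 4² + 2² = 16 + 4 = 20
20 → 2² + 0² = 4 + 0 = 4
4 → 4² = 16
16 → 1² + 6² = 1 + 36 = 37  — 37 repeats.
That took 13 steps.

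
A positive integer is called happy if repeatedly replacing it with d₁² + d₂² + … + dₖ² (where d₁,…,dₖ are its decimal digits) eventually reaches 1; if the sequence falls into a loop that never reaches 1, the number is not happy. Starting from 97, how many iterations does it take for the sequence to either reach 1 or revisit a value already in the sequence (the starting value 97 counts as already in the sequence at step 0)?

97 → 9² + 7² = 130
130 → 1² + 3² + 0² = 10
10 → 1² + 0² = 1  — reached 1.
That took 3 steps.

3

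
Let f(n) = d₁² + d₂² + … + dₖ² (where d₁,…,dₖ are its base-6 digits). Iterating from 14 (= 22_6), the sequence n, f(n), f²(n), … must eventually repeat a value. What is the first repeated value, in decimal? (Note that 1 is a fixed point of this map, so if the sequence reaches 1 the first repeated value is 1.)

14 = (2,2)_6 → 2² + 2² = 8
8 = (1,2)_6 → 1² + 2² = 5
5 = (5)_6 → 5² = 25
25 = (4,1)_6 → 4² + 1² = 17
17 = (2,5)_6 → 2² + 5² = 29
29 = (4,5)_6 → 4² + 5² = 41
41 = (1,0,5)_6 → 1² + 0² + 5² = 26
26 = (4,2)_6 → 4² + 2² = 20
20 = (3,2)_6 → 3² + 2² = 13
13 = (2,1)_6 → 2² + 1² = 5  — 5 already appeared earlier.

5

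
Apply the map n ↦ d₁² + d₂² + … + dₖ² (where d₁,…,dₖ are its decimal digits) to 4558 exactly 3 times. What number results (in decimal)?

4558 → 130
130 → 10
10 → 1

1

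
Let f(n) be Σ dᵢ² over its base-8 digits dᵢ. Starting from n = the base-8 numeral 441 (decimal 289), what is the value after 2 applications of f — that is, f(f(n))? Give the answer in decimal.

17

289 = (4,4,1)_8 → 4² + 4² + 1² = 16 + 16 + 1 = 33
33 = (4,1)_8 → 4² + 1² = 16 + 1 = 17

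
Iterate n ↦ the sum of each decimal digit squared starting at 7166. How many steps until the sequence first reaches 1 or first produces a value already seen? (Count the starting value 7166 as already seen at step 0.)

7166 → 122
122 → 9
9 → 81
81 → 65
65 → 61
61 → 37
37 → 58
58 → 89
89 → 145
145 → 42
42 → 20
20 → 4
4 → 16
16 → 37  — 37 repeats.
That took 14 steps.

14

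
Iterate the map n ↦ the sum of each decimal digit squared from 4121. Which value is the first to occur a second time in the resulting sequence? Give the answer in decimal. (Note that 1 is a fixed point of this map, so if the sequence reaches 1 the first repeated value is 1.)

89

4121 → 4² + 1² + 2² + 1² = 22
22 → 2² + 2² = 8
8 → 8² = 64
64 → 6² + 4² = 52
52 → 5² + 2² = 29
29 → 2² + 9² = 85
85 → 8² + 5² = 89
89 → 8² + 9² = 145
145 → 1² + 4² + 5² = 42
42 → 4² + 2² = 20
20 → 2² + 0² = 4
4 → 4² = 16
16 → 1² + 6² = 37
37 → 3² + 7² = 58
58 → 5² + 8² = 89  — 89 already appeared earlier.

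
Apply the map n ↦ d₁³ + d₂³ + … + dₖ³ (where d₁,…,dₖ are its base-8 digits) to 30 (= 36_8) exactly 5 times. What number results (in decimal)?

92

30 = (3,6)_8 → 3³ + 6³ = 243
243 = (3,6,3)_8 → 3³ + 6³ + 3³ = 270
270 = (4,1,6)_8 → 4³ + 1³ + 6³ = 281
281 = (4,3,1)_8 → 4³ + 3³ + 1³ = 92
92 = (1,3,4)_8 → 1³ + 3³ + 4³ = 92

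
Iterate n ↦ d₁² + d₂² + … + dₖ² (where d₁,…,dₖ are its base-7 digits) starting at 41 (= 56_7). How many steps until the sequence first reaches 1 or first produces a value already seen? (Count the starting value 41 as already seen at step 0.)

4

41 = (5,6)_7 → 5² + 6² = 25 + 36 = 61
61 = (1,1,5)_7 → 1² + 1² + 5² = 1 + 1 + 25 = 27
27 = (3,6)_7 → 3² + 6² = 9 + 36 = 45
45 = (6,3)_7 → 6² + 3² = 36 + 9 = 45  — 45 repeats.
That took 4 steps.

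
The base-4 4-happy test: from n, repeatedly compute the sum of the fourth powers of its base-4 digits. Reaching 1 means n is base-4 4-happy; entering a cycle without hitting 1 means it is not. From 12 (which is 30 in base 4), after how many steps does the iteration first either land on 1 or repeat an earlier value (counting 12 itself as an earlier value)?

12 = (3,0)_4 → 81
81 = (1,1,0,1)_4 → 3
3 = (3)_4 → 81  — 81 repeats.
That took 3 steps.

3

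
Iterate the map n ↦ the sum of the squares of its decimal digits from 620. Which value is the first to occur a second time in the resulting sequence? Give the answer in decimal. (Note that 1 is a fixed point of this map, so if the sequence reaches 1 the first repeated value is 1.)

16

620 → 6² + 2² + 0² = 36 + 4 + 0 = 40
40 → 4² + 0² = 16 + 0 = 16
16 → 1² + 6² = 1 + 36 = 37
37 → 3² + 7² = 9 + 49 = 58
58 → 5² + 8² = 25 + 64 = 89
89 → 8² + 9² = 64 + 81 = 145
145 → 1² + 4² + 5² = 1 + 16 + 25 = 42
42 → 4² + 2² = 16 + 4 = 20
20 → 2² + 0² = 4 + 0 = 4
4 → 4² = 16  — 16 already appeared earlier.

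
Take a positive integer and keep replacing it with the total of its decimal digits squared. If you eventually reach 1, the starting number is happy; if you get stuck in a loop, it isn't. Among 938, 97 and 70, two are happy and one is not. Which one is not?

938: 938 → 154 → 42 → 20 → 4 → 16 → 37 → 58 → 89 → 145 → 42  — repeats 42 (not happy)
97: 97 → 130 → 10 → 1  — reaches 1 (happy)
70: 70 → 49 → 97 → 130 → 10 → 1  — reaches 1 (happy)

938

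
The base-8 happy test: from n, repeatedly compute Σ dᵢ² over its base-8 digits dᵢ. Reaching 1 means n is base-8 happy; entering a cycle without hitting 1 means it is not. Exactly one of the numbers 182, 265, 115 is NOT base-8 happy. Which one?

115

182: 182 → 76 → 18 → 8 → 1  — reaches 1 (base-8 happy)
265: 265 → 18 → 8 → 1  — reaches 1 (base-8 happy)
115: 115 → 46 → 61 → 74 → 6 → 36 → 32 → 16 → 4 → 16  — repeats 16 (not base-8 happy)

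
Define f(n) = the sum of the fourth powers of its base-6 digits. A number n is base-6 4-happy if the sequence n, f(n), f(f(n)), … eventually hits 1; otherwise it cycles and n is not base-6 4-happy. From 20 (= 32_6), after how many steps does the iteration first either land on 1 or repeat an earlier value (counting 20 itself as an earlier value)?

20 = (3,2)_6 → 3⁴ + 2⁴ = 97
97 = (2,4,1)_6 → 2⁴ + 4⁴ + 1⁴ = 273
273 = (1,1,3,3)_6 → 1⁴ + 1⁴ + 3⁴ + 3⁴ = 164
164 = (4,3,2)_6 → 4⁴ + 3⁴ + 2⁴ = 353
353 = (1,3,4,5)_6 → 1⁴ + 3⁴ + 4⁴ + 5⁴ = 963
963 = (4,2,4,3)_6 → 4⁴ + 2⁴ + 4⁴ + 3⁴ = 609
609 = (2,4,5,3)_6 → 2⁴ + 4⁴ + 5⁴ + 3⁴ = 978
978 = (4,3,1,0)_6 → 4⁴ + 3⁴ + 1⁴ + 0⁴ = 338
338 = (1,3,2,2)_6 → 1⁴ + 3⁴ + 2⁴ + 2⁴ = 114
114 = (3,1,0)_6 → 3⁴ + 1⁴ + 0⁴ = 82
82 = (2,1,4)_6 → 2⁴ + 1⁴ + 4⁴ = 273  — 273 repeats.
That took 11 steps.

11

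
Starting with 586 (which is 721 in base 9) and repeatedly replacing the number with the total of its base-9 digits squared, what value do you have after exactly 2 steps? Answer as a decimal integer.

586 = (7,2,1)_9 → 7² + 2² + 1² = 54
54 = (6,0)_9 → 6² + 0² = 36

36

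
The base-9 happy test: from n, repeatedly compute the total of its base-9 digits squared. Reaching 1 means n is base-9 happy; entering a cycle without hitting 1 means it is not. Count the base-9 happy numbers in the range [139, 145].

1

139: 139 → 53 → 89 → 65 → 53  (repeats 53)
140: 140 → 62 → 100 → 6 → 36 → 16 → 50 → 50  (repeats 50)
141: 141 → 73 → 65 → 53 → 89 → 65  (repeats 65)
142: 142 → 86 → 26 → 68 → 74 → 68  (repeats 68)
143: 143 → 101 → 9 → 1  (reaches 1)
144: 144 → 50 → 50  (repeats 50)
145: 145 → 51 → 61 → 85 → 17 → 65 → 53 → 89 → 65  (repeats 65)
base-9 happy: 143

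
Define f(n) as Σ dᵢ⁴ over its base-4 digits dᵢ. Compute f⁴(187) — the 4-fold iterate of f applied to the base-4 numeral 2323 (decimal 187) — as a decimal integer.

17

187 = (2,3,2,3)_4 → 2⁴ + 3⁴ + 2⁴ + 3⁴ = 16 + 81 + 16 + 81 = 194
194 = (3,0,0,2)_4 → 3⁴ + 0⁴ + 0⁴ + 2⁴ = 81 + 0 + 0 + 16 = 97
97 = (1,2,0,1)_4 → 1⁴ + 2⁴ + 0⁴ + 1⁴ = 1 + 16 + 0 + 1 = 18
18 = (1,0,2)_4 → 1⁴ + 0⁴ + 2⁴ = 1 + 0 + 16 = 17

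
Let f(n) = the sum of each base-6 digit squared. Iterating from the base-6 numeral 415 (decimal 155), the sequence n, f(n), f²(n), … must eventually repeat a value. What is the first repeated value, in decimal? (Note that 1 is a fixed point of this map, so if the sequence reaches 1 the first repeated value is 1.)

20

155 = (4,1,5)_6 → 4² + 1² + 5² = 16 + 1 + 25 = 42
42 = (1,1,0)_6 → 1² + 1² + 0² = 1 + 1 + 0 = 2
2 = (2)_6 → 2² = 4
4 = (4)_6 → 4² = 16
16 = (2,4)_6 → 2² + 4² = 4 + 16 = 20
20 = (3,2)_6 → 3² + 2² = 9 + 4 = 13
13 = (2,1)_6 → 2² + 1² = 4 + 1 = 5
5 = (5)_6 → 5² = 25
25 = (4,1)_6 → 4² + 1² = 16 + 1 = 17
17 = (2,5)_6 → 2² + 5² = 4 + 25 = 29
29 = (4,5)_6 → 4² + 5² = 16 + 25 = 41
41 = (1,0,5)_6 → 1² + 0² + 5² = 1 + 0 + 25 = 26
26 = (4,2)_6 → 4² + 2² = 16 + 4 = 20  — 20 already appeared earlier.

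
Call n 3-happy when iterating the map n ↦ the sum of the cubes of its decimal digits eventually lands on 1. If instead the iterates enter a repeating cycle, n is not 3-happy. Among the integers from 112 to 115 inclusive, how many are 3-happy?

1

112: 112 → 10 → 1  (reaches 1)
113: 113 → 29 → 737 → 713 → 371 → 371  (repeats 371)
114: 114 → 66 → 432 → 99 → 1458 → 702 → 351 → 153 → 153  (repeats 153)
115: 115 → 127 → 352 → 160 → 217 → 352  (repeats 352)
3-happy: 112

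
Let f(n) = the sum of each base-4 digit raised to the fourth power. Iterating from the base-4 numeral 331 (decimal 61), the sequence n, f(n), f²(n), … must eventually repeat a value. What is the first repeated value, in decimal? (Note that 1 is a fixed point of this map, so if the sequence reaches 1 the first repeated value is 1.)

61 = (3,3,1)_4 → 3⁴ + 3⁴ + 1⁴ = 163
163 = (2,2,0,3)_4 → 2⁴ + 2⁴ + 0⁴ + 3⁴ = 113
113 = (1,3,0,1)_4 → 1⁴ + 3⁴ + 0⁴ + 1⁴ = 83
83 = (1,1,0,3)_4 → 1⁴ + 1⁴ + 0⁴ + 3⁴ = 83  — 83 already appeared earlier.

83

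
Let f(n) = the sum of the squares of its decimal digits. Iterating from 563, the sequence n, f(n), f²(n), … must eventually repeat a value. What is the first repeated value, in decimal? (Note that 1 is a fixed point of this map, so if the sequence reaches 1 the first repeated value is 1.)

563 → 5² + 6² + 3² = 25 + 36 + 9 = 70
70 → 7² + 0² = 49 + 0 = 49
49 → 4² + 9² = 16 + 81 = 97
97 → 9² + 7² = 81 + 49 = 130
130 → 1² + 3² + 0² = 1 + 9 + 0 = 10
10 → 1² + 0² = 1 + 0 = 1  — reached the fixed point 1.
1 → 1, so 1 is the first repeated value.

1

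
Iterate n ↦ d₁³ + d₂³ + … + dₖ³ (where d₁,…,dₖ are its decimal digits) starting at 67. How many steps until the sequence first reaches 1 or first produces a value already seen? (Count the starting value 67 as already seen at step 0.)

67 → 6³ + 7³ = 216 + 343 = 559
559 → 5³ + 5³ + 9³ = 125 + 125 + 729 = 979
979 → 9³ + 7³ + 9³ = 729 + 343 + 729 = 1801
1801 → 1³ + 8³ + 0³ + 1³ = 1 + 512 + 0 + 1 = 514
514 → 5³ + 1³ + 4³ = 125 + 1 + 64 = 190
190 → 1³ + 9³ + 0³ = 1 + 729 + 0 = 730
730 → 7³ + 3³ + 0³ = 343 + 27 + 0 = 370
370 → 3³ + 7³ + 0³ = 27 + 343 + 0 = 370  — 370 repeats.
That took 8 steps.

8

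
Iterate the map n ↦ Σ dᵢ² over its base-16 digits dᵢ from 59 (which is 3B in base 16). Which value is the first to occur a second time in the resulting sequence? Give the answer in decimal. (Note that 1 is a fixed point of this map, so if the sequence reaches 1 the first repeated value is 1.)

59 = (3,11)_16 → 3² + 11² = 130
130 = (8,2)_16 → 8² + 2² = 68
68 = (4,4)_16 → 4² + 4² = 32
32 = (2,0)_16 → 2² + 0² = 4
4 = (4)_16 → 4² = 16
16 = (1,0)_16 → 1² + 0² = 1  — reached the fixed point 1.
1 → 1, so 1 is the first repeated value.

1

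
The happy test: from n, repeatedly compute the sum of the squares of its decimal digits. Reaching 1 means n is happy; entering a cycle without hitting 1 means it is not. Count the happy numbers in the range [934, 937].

934: 934 → 106 → 37 → 58 → 89 → 145 → 42 → 20 → 4 → 16 → 37  — not happy
935: 935 → 115 → 27 → 53 → 34 → 25 → 29 → 85 → 89 → 145 → 42 → 20 → 4 → 16 → 37 → 58 → 89  — not happy
936: 936 → 126 → 41 → 17 → 50 → 25 → 29 → 85 → 89 → 145 → 42 → 20 → 4 → 16 → 37 → 58 → 89  — not happy
937: 937 → 139 → 91 → 82 → 68 → 100 → 1  — happy
happy: 937

1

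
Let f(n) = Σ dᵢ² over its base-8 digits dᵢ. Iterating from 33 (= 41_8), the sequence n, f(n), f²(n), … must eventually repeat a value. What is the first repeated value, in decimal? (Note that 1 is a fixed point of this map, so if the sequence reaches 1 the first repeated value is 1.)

33 = (4,1)_8 → 17
17 = (2,1)_8 → 5
5 = (5)_8 → 25
25 = (3,1)_8 → 10
10 = (1,2)_8 → 5  — 5 already appeared earlier.

5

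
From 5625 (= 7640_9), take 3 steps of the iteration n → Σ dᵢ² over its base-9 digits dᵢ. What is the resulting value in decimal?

1

5625 = (7,6,4,0)_9 → 101
101 = (1,2,2)_9 → 9
9 = (1,0)_9 → 1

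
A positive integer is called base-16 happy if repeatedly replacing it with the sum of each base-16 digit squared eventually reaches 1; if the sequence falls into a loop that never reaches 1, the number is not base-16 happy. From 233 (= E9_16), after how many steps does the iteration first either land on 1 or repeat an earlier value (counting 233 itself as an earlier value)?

10

233 = (14,9)_16 → 14² + 9² = 196 + 81 = 277
277 = (1,1,5)_16 → 1² + 1² + 5² = 1 + 1 + 25 = 27
27 = (1,11)_16 → 1² + 11² = 1 + 121 = 122
122 = (7,10)_16 → 7² + 10² = 49 + 100 = 149
149 = (9,5)_16 → 9² + 5² = 81 + 25 = 106
106 = (6,10)_16 → 6² + 10² = 36 + 100 = 136
136 = (8,8)_16 → 8² + 8² = 64 + 64 = 128
128 = (8,0)_16 → 8² + 0² = 64 + 0 = 64
64 = (4,0)_16 → 4² + 0² = 16 + 0 = 16
16 = (1,0)_16 → 1² + 0² = 1 + 0 = 1  — reached 1.
That took 10 steps.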